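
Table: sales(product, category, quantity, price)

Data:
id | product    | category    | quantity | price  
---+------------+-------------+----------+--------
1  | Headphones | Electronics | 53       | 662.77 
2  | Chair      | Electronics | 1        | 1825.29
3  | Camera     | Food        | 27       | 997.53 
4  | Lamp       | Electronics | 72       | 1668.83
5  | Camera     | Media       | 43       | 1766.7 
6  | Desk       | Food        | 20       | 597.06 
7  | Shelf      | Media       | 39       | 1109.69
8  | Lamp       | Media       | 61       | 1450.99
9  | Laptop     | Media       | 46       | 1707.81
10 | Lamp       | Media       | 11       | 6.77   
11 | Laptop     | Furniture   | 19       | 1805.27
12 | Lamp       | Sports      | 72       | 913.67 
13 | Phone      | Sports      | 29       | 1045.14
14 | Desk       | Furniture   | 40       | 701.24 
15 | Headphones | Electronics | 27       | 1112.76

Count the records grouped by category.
SELECT category, COUNT(*) as count
FROM sales
GROUP BY category

Result:
  Electronics: 4
  Food: 2
  Furniture: 2
  Media: 5
  Sports: 2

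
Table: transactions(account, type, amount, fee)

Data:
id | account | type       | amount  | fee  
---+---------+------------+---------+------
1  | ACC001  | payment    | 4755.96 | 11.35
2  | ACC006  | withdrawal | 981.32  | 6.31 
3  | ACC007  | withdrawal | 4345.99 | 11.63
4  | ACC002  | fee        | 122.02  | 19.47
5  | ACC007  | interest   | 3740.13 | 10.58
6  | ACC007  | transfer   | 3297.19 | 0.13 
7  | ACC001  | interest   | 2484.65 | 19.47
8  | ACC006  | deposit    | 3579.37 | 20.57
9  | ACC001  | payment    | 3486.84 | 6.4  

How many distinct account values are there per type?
SELECT type, COUNT(DISTINCT account)
FROM transactions
GROUP BY type

Result:
  deposit: 1 distinct
  fee: 1 distinct
  interest: 2 distinct
  payment: 1 distinct
  transfer: 1 distinct
  withdrawal: 2 distinct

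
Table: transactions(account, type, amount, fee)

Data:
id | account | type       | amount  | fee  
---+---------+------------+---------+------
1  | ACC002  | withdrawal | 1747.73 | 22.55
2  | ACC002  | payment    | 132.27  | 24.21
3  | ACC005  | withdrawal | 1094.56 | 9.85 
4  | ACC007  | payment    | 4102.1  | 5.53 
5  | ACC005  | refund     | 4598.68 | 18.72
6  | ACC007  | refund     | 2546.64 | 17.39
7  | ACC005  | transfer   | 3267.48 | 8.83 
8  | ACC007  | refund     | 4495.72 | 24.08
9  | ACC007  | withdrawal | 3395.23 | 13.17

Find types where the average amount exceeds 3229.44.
SELECT type, AVG(amount)
FROM transactions
GROUP BY type
HAVING AVG(amount) > 3229.44

Result:
  refund: avg=3880.35
  transfer: avg=3267.48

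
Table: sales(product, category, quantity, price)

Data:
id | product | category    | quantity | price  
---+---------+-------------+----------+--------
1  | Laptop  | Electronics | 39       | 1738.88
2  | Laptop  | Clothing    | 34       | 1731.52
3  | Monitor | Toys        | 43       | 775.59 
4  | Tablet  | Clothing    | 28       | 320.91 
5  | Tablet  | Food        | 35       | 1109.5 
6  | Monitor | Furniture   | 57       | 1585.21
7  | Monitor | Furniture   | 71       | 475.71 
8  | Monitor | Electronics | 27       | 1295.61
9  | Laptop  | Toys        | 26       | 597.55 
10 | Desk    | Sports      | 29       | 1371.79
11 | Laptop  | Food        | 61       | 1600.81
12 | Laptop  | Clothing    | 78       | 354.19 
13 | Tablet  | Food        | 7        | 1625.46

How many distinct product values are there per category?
SELECT category, COUNT(DISTINCT product)
FROM sales
GROUP BY category

Result:
  Clothing: 2 distinct
  Electronics: 2 distinct
  Food: 2 distinct
  Furniture: 1 distinct
  Sports: 1 distinct
  Toys: 2 distinct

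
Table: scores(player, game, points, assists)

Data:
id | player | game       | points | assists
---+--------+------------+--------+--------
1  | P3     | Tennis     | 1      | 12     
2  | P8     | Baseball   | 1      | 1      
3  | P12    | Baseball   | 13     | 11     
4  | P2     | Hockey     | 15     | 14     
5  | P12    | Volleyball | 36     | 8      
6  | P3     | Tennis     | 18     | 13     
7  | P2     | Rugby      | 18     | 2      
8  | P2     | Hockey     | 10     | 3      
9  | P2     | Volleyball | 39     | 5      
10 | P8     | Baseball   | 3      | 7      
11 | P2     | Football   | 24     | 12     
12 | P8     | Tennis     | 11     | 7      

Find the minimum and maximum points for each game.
SELECT game, MIN(points), MAX(points)
FROM scores
GROUP BY game

Result:
  Baseball: min=1, max=13
  Football: min=24, max=24
  Hockey: min=10, max=15
  Rugby: min=18, max=18
  Tennis: min=1, max=18
  Volleyball: min=36, max=39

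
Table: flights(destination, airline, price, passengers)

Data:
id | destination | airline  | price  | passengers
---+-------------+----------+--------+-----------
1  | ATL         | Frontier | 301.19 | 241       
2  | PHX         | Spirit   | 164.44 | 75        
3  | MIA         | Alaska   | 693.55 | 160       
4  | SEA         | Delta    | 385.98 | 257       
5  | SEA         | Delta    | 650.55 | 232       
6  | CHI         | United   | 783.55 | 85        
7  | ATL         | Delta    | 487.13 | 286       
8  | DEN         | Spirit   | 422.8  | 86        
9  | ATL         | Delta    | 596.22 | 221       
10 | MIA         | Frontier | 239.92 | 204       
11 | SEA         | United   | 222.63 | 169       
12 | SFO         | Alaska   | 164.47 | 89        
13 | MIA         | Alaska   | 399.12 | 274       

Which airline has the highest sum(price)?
SELECT airline, SUM(price) as val
FROM flights
GROUP BY airline
ORDER BY val DESC
LIMIT 1

Result: Delta with sum(price) = 2119.88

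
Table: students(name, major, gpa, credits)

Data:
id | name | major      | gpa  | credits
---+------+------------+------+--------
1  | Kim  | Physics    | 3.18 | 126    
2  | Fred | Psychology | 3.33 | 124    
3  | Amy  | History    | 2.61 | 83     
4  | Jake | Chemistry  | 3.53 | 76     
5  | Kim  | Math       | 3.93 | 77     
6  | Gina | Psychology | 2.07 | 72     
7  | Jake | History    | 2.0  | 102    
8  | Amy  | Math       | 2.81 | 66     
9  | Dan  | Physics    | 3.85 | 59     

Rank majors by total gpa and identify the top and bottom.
SELECT major, SUM(gpa)
FROM students
GROUP BY major
ORDER BY SUM(gpa)

All groups:
  Chemistry: 3.53
  History: 4.61
  Psychology: 5.40
  Math: 6.74
  Physics: 7.03

Highest: Physics (7.03)
Lowest: Chemistry (3.53)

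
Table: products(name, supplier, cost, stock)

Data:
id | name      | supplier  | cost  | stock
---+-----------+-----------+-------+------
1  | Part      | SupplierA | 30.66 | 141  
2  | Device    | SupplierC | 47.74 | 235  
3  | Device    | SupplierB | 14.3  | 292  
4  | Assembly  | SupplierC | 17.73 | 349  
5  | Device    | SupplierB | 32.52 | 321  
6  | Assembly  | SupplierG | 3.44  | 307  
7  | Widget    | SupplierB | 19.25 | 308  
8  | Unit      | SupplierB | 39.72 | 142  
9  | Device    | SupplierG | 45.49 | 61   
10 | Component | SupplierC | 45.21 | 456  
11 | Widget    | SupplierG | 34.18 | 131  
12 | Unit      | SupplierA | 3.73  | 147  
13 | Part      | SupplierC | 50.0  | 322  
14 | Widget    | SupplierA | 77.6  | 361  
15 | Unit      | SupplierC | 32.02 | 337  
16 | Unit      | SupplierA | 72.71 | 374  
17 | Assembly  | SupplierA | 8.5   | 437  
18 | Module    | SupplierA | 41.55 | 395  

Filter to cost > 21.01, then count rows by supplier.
SELECT supplier, COUNT(*)
FROM products
WHERE cost > 21.01
GROUP BY supplier

Note: WHERE filters rows before grouping.

Result:
  SupplierA: 4
  SupplierB: 2
  SupplierC: 4
  SupplierG: 2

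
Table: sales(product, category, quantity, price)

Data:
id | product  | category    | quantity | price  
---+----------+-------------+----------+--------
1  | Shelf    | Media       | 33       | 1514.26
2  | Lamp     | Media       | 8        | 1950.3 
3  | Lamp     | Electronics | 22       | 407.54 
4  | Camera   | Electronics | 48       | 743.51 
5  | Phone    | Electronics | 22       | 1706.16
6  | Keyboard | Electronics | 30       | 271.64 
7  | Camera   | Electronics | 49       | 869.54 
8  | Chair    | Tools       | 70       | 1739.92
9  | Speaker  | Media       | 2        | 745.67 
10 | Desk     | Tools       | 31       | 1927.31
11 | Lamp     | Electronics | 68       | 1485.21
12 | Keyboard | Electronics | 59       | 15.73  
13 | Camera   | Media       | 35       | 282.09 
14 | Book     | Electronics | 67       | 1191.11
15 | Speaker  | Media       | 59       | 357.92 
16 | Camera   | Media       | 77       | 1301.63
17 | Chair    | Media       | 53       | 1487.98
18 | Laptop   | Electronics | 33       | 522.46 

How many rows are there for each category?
SELECT category, COUNT(*) as count
FROM sales
GROUP BY category

Result:
  Electronics: 9
  Media: 7
  Tools: 2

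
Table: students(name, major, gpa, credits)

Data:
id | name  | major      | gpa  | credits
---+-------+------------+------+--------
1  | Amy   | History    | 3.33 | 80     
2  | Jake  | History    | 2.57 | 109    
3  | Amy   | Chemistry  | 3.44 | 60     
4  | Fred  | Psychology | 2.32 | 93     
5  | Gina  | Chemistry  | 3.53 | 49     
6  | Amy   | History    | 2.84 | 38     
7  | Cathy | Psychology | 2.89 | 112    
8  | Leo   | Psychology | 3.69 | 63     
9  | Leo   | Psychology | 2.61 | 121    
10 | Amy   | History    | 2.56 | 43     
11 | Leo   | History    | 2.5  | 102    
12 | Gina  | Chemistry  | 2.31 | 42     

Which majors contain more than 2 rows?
SELECT major, COUNT(*) as cnt
FROM students
GROUP BY major
HAVING COUNT(*) > 2

Result:
  Chemistry: 3
  History: 5
  Psychology: 4

Note: HAVING filters groups after aggregation, WHERE filters rows before.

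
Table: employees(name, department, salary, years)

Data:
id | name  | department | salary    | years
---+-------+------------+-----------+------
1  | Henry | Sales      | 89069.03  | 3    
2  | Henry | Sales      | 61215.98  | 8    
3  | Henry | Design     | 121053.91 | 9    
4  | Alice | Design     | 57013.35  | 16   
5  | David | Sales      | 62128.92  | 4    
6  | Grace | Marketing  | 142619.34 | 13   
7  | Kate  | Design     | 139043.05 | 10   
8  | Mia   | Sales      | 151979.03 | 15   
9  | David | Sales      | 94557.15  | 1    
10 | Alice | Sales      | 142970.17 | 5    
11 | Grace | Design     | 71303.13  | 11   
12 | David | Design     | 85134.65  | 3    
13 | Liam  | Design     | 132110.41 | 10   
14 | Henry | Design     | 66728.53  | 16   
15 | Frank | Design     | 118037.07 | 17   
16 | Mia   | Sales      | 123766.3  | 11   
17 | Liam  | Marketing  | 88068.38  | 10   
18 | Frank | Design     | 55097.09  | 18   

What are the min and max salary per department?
SELECT department, MIN(salary), MAX(salary)
FROM employees
GROUP BY department

Result:
  Design: min=55097.09, max=139043.05
  Marketing: min=88068.38, max=142619.34
  Sales: min=61215.98, max=151979.03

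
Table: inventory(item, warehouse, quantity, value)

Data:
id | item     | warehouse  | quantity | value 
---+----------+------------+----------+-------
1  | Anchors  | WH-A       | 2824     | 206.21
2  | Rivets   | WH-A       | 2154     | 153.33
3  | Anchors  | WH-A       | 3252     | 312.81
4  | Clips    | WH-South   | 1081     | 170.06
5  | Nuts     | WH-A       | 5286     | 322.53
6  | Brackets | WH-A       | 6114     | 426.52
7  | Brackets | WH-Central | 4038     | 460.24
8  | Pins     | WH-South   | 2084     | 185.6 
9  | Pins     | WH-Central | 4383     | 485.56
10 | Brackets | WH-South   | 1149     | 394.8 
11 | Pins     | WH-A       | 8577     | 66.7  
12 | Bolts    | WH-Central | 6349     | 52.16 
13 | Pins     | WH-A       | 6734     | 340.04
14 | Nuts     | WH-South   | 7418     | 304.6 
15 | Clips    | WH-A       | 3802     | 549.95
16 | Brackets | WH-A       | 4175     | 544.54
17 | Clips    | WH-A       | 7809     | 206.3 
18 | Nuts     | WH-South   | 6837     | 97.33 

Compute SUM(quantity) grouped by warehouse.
SELECT warehouse, SUM(quantity) as result
FROM inventory
GROUP BY warehouse

Result:
  WH-A: 50727
  WH-Central: 14770
  WH-South: 18569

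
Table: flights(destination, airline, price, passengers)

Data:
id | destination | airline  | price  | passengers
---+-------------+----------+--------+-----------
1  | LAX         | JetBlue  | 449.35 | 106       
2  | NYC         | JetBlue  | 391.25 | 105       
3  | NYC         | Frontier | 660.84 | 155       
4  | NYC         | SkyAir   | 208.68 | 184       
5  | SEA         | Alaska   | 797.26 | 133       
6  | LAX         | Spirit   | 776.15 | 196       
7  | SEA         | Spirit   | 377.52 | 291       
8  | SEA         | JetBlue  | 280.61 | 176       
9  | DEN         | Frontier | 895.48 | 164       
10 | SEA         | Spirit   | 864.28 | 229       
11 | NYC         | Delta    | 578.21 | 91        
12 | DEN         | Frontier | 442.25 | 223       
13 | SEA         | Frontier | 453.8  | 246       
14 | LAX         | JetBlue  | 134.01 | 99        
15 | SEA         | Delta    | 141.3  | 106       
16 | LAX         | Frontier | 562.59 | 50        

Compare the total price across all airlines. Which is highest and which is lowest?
SELECT airline, SUM(price)
FROM flights
GROUP BY airline
ORDER BY SUM(price)

All groups:
  SkyAir: 208.68
  Delta: 719.51
  Alaska: 797.26
  JetBlue: 1255.22
  Spirit: 2017.95
  Frontier: 3014.96

Highest: Frontier (3014.96)
Lowest: SkyAir (208.68)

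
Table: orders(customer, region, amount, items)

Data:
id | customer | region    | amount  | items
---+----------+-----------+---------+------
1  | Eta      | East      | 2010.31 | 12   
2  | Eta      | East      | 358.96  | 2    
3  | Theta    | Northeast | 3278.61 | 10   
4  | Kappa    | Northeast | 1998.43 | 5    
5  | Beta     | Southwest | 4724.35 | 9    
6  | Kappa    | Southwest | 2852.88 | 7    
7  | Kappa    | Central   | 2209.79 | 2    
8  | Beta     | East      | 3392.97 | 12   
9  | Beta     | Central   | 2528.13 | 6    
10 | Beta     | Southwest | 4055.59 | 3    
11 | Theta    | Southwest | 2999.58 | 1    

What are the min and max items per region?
SELECT region, MIN(items), MAX(items)
FROM orders
GROUP BY region

Result:
  Central: min=2, max=6
  East: min=2, max=12
  Northeast: min=5, max=10
  Southwest: min=1, max=9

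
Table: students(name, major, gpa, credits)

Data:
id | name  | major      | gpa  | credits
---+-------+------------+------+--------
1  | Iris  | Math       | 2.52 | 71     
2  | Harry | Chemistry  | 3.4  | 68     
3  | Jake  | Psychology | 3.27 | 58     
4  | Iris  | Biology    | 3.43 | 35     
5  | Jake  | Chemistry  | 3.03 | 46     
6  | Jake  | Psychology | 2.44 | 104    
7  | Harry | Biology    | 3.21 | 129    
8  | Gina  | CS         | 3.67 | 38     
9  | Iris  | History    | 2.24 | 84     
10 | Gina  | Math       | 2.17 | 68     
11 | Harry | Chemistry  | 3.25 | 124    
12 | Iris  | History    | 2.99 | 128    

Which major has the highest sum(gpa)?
SELECT major, SUM(gpa) as val
FROM students
GROUP BY major
ORDER BY val DESC
LIMIT 1

Result: Chemistry with sum(gpa) = 9.68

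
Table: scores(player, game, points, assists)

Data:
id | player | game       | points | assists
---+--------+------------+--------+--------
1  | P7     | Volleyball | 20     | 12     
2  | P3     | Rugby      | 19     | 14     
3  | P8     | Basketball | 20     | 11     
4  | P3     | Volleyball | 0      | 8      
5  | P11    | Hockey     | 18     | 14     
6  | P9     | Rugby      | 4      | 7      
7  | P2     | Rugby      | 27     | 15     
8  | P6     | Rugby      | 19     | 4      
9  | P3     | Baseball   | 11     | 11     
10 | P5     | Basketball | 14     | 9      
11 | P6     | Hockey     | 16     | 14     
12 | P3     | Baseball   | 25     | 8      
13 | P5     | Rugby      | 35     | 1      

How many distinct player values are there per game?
SELECT game, COUNT(DISTINCT player)
FROM scores
GROUP BY game

Result:
  Baseball: 1 distinct
  Basketball: 2 distinct
  Hockey: 2 distinct
  Rugby: 5 distinct
  Volleyball: 2 distinct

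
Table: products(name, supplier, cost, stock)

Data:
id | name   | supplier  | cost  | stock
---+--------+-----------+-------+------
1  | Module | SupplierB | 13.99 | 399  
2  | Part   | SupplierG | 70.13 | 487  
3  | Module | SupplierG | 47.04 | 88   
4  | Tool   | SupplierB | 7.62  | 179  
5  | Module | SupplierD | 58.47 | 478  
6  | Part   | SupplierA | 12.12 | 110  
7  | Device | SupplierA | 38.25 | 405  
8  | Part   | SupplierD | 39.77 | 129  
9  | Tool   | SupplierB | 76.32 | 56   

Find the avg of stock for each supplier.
SELECT supplier, AVG(stock) as result
FROM products
GROUP BY supplier

Result:
  SupplierA: 257.50
  SupplierB: 211.33
  SupplierD: 303.50
  SupplierG: 287.50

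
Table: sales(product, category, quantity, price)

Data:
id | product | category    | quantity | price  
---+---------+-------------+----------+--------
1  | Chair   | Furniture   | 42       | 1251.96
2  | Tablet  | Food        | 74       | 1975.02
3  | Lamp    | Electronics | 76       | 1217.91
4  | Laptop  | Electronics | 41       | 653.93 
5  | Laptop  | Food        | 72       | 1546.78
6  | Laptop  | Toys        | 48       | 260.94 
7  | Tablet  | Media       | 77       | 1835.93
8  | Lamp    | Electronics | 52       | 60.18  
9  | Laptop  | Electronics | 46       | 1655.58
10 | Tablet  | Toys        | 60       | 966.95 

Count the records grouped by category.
SELECT category, COUNT(*) as count
FROM sales
GROUP BY category

Result:
  Electronics: 4
  Food: 2
  Furniture: 1
  Media: 1
  Toys: 2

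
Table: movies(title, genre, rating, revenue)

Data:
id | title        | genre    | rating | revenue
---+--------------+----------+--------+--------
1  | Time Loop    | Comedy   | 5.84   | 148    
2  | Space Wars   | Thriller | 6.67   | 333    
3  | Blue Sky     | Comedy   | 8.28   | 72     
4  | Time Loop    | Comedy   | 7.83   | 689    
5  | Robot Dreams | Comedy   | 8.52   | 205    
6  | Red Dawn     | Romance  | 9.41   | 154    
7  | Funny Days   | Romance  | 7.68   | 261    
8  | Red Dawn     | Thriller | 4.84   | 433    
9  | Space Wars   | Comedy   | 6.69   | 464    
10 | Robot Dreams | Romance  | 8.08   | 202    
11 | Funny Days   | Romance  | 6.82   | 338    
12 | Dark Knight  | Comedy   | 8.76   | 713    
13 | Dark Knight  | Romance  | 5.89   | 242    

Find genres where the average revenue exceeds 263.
SELECT genre, AVG(revenue)
FROM movies
GROUP BY genre
HAVING AVG(revenue) > 263

Result:
  Comedy: avg=381.83
  Thriller: avg=383.00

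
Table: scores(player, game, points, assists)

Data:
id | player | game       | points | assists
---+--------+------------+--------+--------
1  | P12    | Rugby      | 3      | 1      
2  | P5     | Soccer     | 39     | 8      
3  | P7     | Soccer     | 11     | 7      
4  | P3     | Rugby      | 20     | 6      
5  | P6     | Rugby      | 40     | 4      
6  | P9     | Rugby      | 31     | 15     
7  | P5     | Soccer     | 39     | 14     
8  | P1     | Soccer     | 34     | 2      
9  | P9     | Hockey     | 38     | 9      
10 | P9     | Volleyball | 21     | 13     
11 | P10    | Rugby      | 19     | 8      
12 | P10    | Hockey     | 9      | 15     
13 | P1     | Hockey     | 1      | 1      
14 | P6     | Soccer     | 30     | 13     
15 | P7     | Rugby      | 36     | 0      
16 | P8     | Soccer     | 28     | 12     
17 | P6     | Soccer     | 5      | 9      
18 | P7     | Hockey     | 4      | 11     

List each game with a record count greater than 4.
SELECT game, COUNT(*) as cnt
FROM scores
GROUP BY game
HAVING COUNT(*) > 4

Result:
  Rugby: 6
  Soccer: 7

Note: HAVING filters groups after aggregation, WHERE filters rows before.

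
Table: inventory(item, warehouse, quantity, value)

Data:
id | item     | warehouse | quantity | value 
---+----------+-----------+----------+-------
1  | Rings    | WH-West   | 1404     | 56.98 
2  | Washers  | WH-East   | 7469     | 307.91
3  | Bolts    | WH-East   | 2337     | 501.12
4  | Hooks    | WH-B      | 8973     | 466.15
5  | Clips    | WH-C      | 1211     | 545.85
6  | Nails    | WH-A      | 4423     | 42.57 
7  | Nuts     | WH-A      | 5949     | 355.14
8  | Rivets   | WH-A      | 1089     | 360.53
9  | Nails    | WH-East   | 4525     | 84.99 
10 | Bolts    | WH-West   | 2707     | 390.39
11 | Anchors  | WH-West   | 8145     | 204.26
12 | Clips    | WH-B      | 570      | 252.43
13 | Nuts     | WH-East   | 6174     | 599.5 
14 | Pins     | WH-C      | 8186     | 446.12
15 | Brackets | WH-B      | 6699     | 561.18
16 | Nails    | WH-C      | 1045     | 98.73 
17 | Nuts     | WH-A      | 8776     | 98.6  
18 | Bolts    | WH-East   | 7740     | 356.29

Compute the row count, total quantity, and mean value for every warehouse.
SELECT warehouse,
       COUNT(*) as cnt,
       SUM(quantity) as total_quantity,
       AVG(value) as avg_value
FROM inventory
GROUP BY warehouse

Result:
  WH-A: 4 records, 20237 total quantity, 214.21 avg value
  WH-B: 3 records, 16242 total quantity, 426.59 avg value
  WH-C: 3 records, 10442 total quantity, 363.57 avg value
  WH-East: 5 records, 28245 total quantity, 369.96 avg value
  WH-West: 3 records, 12256 total quantity, 217.21 avg value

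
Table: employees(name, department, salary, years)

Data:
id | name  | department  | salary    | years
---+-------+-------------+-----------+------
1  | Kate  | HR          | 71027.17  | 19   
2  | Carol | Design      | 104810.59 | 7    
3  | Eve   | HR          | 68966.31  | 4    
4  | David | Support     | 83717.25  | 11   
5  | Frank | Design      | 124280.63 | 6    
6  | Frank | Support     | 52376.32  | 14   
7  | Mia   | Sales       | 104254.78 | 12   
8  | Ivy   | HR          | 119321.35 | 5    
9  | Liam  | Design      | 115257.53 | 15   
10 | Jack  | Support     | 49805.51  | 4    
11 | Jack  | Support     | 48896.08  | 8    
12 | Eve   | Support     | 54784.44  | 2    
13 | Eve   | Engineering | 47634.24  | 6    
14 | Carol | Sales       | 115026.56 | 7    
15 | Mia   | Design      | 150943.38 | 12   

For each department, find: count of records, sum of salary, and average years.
SELECT department,
       COUNT(*) as cnt,
       SUM(salary) as total_salary,
       AVG(years) as avg_years
FROM employees
GROUP BY department

Result:
  Design: 4 records, 495292.13 total salary, 10.00 avg years
  Engineering: 1 records, 47634.24 total salary, 6.00 avg years
  HR: 3 records, 259314.83 total salary, 9.33 avg years
  Sales: 2 records, 219281.34 total salary, 9.50 avg years
  Support: 5 records, 289579.60 total salary, 7.80 avg years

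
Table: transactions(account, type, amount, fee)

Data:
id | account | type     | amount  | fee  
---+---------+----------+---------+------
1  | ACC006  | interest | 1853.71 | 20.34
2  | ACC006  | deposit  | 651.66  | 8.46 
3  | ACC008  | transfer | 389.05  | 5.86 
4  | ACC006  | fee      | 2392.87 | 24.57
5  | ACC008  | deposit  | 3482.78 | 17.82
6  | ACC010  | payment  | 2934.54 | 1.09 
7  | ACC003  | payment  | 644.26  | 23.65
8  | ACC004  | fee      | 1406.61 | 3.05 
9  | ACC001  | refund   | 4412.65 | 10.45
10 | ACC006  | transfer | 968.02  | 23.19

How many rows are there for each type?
SELECT type, COUNT(*) as count
FROM transactions
GROUP BY type

Result:
  deposit: 2
  fee: 2
  interest: 1
  payment: 2
  refund: 1
  transfer: 2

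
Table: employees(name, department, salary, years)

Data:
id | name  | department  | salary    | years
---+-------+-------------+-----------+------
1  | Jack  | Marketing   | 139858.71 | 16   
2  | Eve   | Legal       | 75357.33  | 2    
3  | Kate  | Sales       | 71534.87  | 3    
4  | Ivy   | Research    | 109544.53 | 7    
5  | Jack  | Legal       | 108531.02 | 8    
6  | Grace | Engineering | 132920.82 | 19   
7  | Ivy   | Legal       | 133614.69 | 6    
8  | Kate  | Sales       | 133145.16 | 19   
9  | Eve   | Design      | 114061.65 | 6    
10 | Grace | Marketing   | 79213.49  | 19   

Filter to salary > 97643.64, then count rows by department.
SELECT department, COUNT(*)
FROM employees
WHERE salary > 97643.64
GROUP BY department

Note: WHERE filters rows before grouping.

Result:
  Design: 1
  Engineering: 1
  Legal: 2
  Marketing: 1
  Research: 1
  Sales: 1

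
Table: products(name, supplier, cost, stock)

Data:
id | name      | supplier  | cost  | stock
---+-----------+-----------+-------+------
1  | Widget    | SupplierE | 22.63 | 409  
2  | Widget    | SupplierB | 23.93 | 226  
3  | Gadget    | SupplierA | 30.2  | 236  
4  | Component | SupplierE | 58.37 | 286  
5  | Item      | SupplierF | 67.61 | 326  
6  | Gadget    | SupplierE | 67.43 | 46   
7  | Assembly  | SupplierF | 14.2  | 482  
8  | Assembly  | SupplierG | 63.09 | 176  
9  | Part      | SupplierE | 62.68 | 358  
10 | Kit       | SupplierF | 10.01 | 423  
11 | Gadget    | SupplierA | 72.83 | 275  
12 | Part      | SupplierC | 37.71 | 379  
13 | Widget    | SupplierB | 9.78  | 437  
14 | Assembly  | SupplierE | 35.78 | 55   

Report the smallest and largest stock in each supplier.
SELECT supplier, MIN(stock), MAX(stock)
FROM products
GROUP BY supplier

Result:
  SupplierA: min=236, max=275
  SupplierB: min=226, max=437
  SupplierC: min=379, max=379
  SupplierE: min=46, max=409
  SupplierF: min=326, max=482
  SupplierG: min=176, max=176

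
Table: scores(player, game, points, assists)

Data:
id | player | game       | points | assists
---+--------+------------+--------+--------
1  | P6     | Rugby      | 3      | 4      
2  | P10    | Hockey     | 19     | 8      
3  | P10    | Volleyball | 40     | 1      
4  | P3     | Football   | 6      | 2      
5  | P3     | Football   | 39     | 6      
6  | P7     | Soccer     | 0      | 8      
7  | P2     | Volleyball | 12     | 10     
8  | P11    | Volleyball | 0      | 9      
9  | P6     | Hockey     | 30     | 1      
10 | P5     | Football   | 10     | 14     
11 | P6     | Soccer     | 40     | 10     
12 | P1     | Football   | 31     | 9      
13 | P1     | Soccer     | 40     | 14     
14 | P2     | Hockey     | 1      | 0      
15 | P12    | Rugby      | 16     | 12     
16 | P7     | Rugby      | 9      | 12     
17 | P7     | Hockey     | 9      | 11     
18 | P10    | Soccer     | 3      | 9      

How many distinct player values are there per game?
SELECT game, COUNT(DISTINCT player)
FROM scores
GROUP BY game

Result:
  Football: 3 distinct
  Hockey: 4 distinct
  Rugby: 3 distinct
  Soccer: 4 distinct
  Volleyball: 3 distinct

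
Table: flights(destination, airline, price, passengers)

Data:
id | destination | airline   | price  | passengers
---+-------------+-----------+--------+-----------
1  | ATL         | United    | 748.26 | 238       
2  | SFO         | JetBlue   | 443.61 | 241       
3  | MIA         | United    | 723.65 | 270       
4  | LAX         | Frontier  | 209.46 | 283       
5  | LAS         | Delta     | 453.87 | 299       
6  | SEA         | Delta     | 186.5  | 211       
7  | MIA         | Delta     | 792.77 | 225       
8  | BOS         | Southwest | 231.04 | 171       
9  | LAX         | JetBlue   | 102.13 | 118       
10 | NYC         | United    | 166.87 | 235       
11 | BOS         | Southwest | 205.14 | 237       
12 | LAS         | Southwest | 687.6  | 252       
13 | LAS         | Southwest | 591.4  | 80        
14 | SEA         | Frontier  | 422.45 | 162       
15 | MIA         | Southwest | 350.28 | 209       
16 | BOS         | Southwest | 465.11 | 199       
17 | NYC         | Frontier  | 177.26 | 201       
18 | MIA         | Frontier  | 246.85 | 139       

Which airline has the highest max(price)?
SELECT airline, MAX(price) as val
FROM flights
GROUP BY airline
ORDER BY val DESC
LIMIT 1

Result: Delta with max(price) = 792.77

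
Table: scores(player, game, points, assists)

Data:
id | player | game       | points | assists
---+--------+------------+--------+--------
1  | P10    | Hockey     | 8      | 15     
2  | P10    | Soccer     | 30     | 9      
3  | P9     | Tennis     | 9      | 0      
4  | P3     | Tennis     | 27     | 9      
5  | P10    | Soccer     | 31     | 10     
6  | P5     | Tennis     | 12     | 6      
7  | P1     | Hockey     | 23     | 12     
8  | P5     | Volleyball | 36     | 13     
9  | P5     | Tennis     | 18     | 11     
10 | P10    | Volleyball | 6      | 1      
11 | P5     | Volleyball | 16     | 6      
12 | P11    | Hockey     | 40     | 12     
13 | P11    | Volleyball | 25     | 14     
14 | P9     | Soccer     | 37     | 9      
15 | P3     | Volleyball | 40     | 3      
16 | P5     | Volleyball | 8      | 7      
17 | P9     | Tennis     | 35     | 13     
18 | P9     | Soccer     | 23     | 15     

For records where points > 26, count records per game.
SELECT game, COUNT(*)
FROM scores
WHERE points > 26
GROUP BY game

Note: WHERE filters rows before grouping.

Result:
  Hockey: 1
  Soccer: 3
  Tennis: 2
  Volleyball: 2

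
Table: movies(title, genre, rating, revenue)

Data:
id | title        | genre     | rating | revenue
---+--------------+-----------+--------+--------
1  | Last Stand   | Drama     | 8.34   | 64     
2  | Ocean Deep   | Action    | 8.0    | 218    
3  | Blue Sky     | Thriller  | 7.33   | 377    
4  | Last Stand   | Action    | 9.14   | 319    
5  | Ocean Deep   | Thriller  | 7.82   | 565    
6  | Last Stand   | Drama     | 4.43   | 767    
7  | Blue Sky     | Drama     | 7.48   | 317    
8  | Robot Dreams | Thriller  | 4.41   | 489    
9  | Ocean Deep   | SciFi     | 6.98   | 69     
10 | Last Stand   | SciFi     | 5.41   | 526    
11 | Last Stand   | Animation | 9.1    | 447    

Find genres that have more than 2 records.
SELECT genre, COUNT(*) as cnt
FROM movies
GROUP BY genre
HAVING COUNT(*) > 2

Result:
  Drama: 3
  Thriller: 3

Note: HAVING filters groups after aggregation, WHERE filters rows before.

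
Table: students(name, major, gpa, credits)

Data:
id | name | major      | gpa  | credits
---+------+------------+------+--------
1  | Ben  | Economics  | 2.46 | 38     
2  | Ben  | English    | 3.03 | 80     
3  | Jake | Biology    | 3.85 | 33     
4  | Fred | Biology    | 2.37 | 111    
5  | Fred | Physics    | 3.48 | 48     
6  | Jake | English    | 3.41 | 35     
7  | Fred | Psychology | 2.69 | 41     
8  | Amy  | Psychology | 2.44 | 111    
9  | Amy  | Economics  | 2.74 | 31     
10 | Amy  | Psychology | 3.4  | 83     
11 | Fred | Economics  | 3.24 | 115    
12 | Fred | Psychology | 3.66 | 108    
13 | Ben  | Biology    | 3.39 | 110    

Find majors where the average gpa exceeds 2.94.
SELECT major, AVG(gpa)
FROM students
GROUP BY major
HAVING AVG(gpa) > 2.94

Result:
  Biology: avg=3.20
  English: avg=3.22
  Physics: avg=3.48
  Psychology: avg=3.05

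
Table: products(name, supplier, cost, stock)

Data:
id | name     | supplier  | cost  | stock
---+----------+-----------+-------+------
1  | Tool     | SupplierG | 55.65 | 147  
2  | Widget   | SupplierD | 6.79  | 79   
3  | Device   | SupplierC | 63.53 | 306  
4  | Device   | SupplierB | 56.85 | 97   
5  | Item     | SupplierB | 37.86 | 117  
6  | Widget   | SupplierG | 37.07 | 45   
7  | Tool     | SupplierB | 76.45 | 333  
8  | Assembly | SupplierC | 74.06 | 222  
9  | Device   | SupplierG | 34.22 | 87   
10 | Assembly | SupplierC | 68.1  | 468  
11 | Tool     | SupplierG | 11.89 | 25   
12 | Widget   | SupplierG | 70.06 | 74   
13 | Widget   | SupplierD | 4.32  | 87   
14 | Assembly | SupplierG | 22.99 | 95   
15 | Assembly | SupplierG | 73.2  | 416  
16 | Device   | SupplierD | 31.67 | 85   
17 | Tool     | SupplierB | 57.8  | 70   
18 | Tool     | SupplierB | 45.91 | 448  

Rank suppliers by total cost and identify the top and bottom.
SELECT supplier, SUM(cost)
FROM products
GROUP BY supplier
ORDER BY SUM(cost)

All groups:
  SupplierD: 42.78
  SupplierC: 205.69
  SupplierB: 274.87
  SupplierG: 305.08

Highest: SupplierG (305.08)
Lowest: SupplierD (42.78)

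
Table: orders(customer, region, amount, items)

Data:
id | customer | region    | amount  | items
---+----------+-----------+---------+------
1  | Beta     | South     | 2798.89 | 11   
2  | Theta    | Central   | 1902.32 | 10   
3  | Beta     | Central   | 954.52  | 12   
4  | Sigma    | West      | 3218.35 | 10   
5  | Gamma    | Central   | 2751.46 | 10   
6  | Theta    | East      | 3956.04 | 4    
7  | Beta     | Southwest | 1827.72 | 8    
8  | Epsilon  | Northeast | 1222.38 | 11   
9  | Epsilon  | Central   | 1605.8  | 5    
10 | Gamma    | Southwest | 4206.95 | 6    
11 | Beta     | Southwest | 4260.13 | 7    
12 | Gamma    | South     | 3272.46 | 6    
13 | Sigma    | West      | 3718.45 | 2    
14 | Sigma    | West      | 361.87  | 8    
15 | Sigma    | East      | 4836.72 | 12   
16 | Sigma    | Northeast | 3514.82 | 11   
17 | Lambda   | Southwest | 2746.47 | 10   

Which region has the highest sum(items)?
SELECT region, SUM(items) as val
FROM orders
GROUP BY region
ORDER BY val DESC
LIMIT 1

Result: Central with sum(items) = 37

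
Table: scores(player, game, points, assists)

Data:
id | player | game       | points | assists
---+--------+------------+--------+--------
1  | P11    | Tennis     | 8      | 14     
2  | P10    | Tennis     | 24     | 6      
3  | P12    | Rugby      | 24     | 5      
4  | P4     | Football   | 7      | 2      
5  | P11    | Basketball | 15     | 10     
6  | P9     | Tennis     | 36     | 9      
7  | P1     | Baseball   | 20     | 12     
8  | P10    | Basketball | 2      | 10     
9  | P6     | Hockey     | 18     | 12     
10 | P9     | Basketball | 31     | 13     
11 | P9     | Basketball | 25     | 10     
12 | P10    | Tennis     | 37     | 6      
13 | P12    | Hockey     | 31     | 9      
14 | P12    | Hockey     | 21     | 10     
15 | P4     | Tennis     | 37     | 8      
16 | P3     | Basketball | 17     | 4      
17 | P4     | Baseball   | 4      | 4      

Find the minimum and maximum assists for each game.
SELECT game, MIN(assists), MAX(assists)
FROM scores
GROUP BY game

Result:
  Baseball: min=4, max=12
  Basketball: min=4, max=13
  Football: min=2, max=2
  Hockey: min=9, max=12
  Rugby: min=5, max=5
  Tennis: min=6, max=14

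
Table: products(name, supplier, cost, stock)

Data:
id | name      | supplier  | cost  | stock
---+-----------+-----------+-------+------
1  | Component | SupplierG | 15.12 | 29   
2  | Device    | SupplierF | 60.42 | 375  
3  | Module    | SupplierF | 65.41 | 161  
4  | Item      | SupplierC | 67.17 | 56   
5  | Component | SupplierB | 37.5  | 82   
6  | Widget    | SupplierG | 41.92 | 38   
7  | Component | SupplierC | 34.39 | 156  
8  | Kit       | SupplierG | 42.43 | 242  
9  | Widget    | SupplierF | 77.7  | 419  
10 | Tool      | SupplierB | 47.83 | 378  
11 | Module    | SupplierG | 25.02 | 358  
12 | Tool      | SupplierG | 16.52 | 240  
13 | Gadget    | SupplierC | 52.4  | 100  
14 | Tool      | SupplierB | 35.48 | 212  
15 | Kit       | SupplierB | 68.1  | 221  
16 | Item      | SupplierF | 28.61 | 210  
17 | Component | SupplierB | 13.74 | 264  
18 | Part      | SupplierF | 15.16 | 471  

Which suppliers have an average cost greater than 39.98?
SELECT supplier, AVG(cost)
FROM products
GROUP BY supplier
HAVING AVG(cost) > 39.98

Result:
  SupplierB: avg=40.53
  SupplierC: avg=51.32
  SupplierF: avg=49.46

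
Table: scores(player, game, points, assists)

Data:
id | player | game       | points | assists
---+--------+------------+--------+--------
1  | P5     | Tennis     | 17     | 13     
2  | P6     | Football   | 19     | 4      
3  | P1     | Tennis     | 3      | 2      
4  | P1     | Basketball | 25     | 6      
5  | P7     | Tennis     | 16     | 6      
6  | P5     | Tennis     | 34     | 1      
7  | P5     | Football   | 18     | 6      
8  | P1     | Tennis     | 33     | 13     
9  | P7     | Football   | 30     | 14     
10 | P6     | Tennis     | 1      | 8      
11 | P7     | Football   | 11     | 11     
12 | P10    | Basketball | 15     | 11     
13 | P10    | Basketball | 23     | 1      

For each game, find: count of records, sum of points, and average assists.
SELECT game,
       COUNT(*) as cnt,
       SUM(points) as total_points,
       AVG(assists) as avg_assists
FROM scores
GROUP BY game

Result:
  Basketball: 3 records, 63 total points, 6.00 avg assists
  Football: 4 records, 78 total points, 8.75 avg assists
  Tennis: 6 records, 104 total points, 7.17 avg assists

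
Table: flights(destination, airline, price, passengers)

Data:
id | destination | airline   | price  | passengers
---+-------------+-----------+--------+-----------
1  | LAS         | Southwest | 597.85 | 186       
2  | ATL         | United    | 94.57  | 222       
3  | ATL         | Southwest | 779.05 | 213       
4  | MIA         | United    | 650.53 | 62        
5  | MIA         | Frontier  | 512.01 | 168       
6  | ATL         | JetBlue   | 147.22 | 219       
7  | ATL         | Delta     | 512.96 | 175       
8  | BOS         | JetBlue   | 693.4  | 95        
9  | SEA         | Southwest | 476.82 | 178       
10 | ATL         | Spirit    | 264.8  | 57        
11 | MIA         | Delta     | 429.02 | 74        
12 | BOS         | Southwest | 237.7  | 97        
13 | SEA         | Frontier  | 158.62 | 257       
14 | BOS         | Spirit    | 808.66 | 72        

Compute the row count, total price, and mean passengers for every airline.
SELECT airline,
       COUNT(*) as cnt,
       SUM(price) as total_price,
       AVG(passengers) as avg_passengers
FROM flights
GROUP BY airline

Result:
  Delta: 2 records, 941.98 total price, 124.50 avg passengers
  Frontier: 2 records, 670.63 total price, 212.50 avg passengers
  JetBlue: 2 records, 840.62 total price, 157.00 avg passengers
  Southwest: 4 records, 2091.42 total price, 168.50 avg passengers
  Spirit: 2 records, 1073.46 total price, 64.50 avg passengers
  United: 2 records, 745.10 total price, 142.00 avg passengers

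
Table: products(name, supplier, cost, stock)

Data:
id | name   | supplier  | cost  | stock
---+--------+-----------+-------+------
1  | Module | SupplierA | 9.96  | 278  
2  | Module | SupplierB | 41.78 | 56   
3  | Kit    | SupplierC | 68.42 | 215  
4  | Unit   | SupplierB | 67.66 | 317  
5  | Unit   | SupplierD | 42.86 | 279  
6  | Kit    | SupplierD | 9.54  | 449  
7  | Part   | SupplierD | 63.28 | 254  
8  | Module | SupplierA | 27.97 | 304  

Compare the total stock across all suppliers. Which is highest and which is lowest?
SELECT supplier, SUM(stock)
FROM products
GROUP BY supplier
ORDER BY SUM(stock)

All groups:
  SupplierC: 215
  SupplierB: 373
  SupplierA: 582
  SupplierD: 982

Highest: SupplierD (982)
Lowest: SupplierC (215)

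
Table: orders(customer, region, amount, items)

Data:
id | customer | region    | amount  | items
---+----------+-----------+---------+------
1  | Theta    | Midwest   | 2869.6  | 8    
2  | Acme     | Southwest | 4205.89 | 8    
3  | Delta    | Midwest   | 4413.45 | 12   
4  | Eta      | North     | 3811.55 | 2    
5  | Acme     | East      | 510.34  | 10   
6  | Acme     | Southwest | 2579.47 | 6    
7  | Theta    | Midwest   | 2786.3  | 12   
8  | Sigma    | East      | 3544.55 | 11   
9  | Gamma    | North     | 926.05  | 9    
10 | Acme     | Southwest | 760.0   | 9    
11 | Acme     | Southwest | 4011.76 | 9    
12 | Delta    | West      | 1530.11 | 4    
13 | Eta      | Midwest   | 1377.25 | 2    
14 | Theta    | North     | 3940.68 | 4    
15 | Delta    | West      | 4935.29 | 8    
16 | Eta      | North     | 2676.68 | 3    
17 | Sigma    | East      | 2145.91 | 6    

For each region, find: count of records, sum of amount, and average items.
SELECT region,
       COUNT(*) as cnt,
       SUM(amount) as total_amount,
       AVG(items) as avg_items
FROM orders
GROUP BY region

Result:
  East: 3 records, 6200.80 total amount, 9.00 avg items
  Midwest: 4 records, 11446.60 total amount, 8.50 avg items
  North: 4 records, 11354.96 total amount, 4.50 avg items
  Southwest: 4 records, 11557.12 total amount, 8.00 avg items
  West: 2 records, 6465.40 total amount, 6.00 avg items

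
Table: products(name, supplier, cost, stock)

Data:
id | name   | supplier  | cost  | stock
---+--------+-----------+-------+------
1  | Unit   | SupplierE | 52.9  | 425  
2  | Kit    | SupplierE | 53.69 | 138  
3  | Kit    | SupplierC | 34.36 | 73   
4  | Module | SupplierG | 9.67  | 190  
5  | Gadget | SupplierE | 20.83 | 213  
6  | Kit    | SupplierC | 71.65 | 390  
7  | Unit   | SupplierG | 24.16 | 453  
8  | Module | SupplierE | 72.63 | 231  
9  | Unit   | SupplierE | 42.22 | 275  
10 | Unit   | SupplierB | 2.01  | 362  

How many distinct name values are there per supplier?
SELECT supplier, COUNT(DISTINCT name)
FROM products
GROUP BY supplier

Result:
  SupplierB: 1 distinct
  SupplierC: 1 distinct
  SupplierE: 4 distinct
  SupplierG: 2 distinct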